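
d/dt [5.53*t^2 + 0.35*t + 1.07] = 11.06*t + 0.35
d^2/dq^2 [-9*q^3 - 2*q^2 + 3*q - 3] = -54*q - 4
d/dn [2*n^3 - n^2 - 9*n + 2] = 6*n^2 - 2*n - 9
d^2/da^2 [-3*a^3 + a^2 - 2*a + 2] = 2 - 18*a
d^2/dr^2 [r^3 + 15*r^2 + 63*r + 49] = 6*r + 30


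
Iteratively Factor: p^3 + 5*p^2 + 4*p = (p + 4)*(p^2 + p) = p*(p + 4)*(p + 1)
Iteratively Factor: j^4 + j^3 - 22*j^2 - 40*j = (j - 5)*(j^3 + 6*j^2 + 8*j) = j*(j - 5)*(j^2 + 6*j + 8) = j*(j - 5)*(j + 2)*(j + 4)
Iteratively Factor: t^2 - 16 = (t - 4)*(t + 4)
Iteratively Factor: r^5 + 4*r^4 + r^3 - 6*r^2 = (r - 1)*(r^4 + 5*r^3 + 6*r^2) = r*(r - 1)*(r^3 + 5*r^2 + 6*r) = r*(r - 1)*(r + 3)*(r^2 + 2*r) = r^2*(r - 1)*(r + 3)*(r + 2)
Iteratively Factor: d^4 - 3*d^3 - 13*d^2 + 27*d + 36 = (d + 1)*(d^3 - 4*d^2 - 9*d + 36) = (d + 1)*(d + 3)*(d^2 - 7*d + 12) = (d - 4)*(d + 1)*(d + 3)*(d - 3)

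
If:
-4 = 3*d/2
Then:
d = -8/3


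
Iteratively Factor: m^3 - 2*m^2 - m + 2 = (m + 1)*(m^2 - 3*m + 2) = (m - 2)*(m + 1)*(m - 1)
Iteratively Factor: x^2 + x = (x + 1)*(x)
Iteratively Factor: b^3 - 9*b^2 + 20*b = (b - 5)*(b^2 - 4*b) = b*(b - 5)*(b - 4)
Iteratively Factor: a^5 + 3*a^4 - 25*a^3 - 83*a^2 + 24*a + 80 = (a - 1)*(a^4 + 4*a^3 - 21*a^2 - 104*a - 80) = (a - 1)*(a + 1)*(a^3 + 3*a^2 - 24*a - 80) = (a - 1)*(a + 1)*(a + 4)*(a^2 - a - 20) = (a - 5)*(a - 1)*(a + 1)*(a + 4)*(a + 4)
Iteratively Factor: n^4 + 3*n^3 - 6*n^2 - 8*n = (n)*(n^3 + 3*n^2 - 6*n - 8) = n*(n - 2)*(n^2 + 5*n + 4) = n*(n - 2)*(n + 1)*(n + 4)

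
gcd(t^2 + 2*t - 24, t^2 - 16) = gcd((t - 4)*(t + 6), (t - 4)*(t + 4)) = t - 4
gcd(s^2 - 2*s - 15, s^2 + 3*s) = s + 3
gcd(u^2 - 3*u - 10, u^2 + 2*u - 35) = u - 5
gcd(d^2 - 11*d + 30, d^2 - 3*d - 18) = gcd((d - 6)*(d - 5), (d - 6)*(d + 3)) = d - 6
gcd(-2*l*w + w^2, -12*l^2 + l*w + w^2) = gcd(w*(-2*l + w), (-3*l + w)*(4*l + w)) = 1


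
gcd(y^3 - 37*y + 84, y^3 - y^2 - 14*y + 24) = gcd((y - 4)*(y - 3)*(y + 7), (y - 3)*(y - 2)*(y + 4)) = y - 3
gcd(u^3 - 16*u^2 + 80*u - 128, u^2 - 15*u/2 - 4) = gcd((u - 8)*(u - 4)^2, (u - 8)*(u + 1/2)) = u - 8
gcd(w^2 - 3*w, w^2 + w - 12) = w - 3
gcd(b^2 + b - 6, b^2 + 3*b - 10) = b - 2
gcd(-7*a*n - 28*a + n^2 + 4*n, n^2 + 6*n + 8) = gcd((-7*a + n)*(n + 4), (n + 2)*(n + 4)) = n + 4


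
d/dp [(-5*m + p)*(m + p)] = -4*m + 2*p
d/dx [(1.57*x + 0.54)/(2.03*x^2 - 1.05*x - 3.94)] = (3.1871*x^2 - 1.6485*x - (1.57*x + 0.54)*(4.06*x - 1.05) - 6.1858)/(-2.03*x^2 + 1.05*x + 3.94)^2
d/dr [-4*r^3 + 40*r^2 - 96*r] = -12*r^2 + 80*r - 96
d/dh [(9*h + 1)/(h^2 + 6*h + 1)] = (-9*h^2 - 2*h + 3)/(h^4 + 12*h^3 + 38*h^2 + 12*h + 1)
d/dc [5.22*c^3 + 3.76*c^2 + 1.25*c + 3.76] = 15.66*c^2 + 7.52*c + 1.25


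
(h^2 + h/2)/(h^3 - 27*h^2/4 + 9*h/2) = 2*(2*h + 1)/(4*h^2 - 27*h + 18)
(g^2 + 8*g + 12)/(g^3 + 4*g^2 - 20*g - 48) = 1/(g - 4)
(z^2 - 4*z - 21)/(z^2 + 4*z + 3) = (z - 7)/(z + 1)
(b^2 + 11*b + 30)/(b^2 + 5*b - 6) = (b + 5)/(b - 1)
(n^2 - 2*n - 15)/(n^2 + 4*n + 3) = (n - 5)/(n + 1)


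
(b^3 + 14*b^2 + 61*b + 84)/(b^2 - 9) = (b^2 + 11*b + 28)/(b - 3)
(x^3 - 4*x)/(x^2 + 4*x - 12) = x*(x + 2)/(x + 6)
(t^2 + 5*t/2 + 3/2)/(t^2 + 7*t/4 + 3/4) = 2*(2*t + 3)/(4*t + 3)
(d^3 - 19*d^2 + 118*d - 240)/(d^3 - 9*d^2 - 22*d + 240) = (d - 5)/(d + 5)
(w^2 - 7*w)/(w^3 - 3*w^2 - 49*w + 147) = w/(w^2 + 4*w - 21)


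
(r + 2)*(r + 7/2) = r^2 + 11*r/2 + 7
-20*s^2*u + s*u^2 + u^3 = u*(-4*s + u)*(5*s + u)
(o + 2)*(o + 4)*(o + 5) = o^3 + 11*o^2 + 38*o + 40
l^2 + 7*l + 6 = (l + 1)*(l + 6)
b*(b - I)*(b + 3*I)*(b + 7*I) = b^4 + 9*I*b^3 - 11*b^2 + 21*I*b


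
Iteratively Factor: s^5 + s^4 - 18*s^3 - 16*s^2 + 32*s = (s - 1)*(s^4 + 2*s^3 - 16*s^2 - 32*s) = (s - 1)*(s + 2)*(s^3 - 16*s) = (s - 1)*(s + 2)*(s + 4)*(s^2 - 4*s) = (s - 4)*(s - 1)*(s + 2)*(s + 4)*(s)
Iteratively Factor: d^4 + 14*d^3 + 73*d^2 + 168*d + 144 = (d + 3)*(d^3 + 11*d^2 + 40*d + 48) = (d + 3)*(d + 4)*(d^2 + 7*d + 12) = (d + 3)^2*(d + 4)*(d + 4)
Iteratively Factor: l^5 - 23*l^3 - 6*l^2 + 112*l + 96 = (l - 4)*(l^4 + 4*l^3 - 7*l^2 - 34*l - 24) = (l - 4)*(l + 1)*(l^3 + 3*l^2 - 10*l - 24) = (l - 4)*(l + 1)*(l + 2)*(l^2 + l - 12) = (l - 4)*(l + 1)*(l + 2)*(l + 4)*(l - 3)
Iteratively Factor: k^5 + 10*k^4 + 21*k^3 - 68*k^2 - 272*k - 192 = (k + 4)*(k^4 + 6*k^3 - 3*k^2 - 56*k - 48) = (k + 1)*(k + 4)*(k^3 + 5*k^2 - 8*k - 48) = (k + 1)*(k + 4)^2*(k^2 + k - 12) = (k + 1)*(k + 4)^3*(k - 3)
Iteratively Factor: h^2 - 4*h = (h - 4)*(h)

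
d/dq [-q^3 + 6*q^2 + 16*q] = -3*q^2 + 12*q + 16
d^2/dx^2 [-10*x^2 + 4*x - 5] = -20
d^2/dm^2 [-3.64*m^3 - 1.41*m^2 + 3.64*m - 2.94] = -21.84*m - 2.82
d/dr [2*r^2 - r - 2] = 4*r - 1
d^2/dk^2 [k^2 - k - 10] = 2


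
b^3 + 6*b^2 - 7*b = b*(b - 1)*(b + 7)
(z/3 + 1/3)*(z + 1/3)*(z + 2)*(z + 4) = z^4/3 + 22*z^3/9 + 49*z^2/9 + 38*z/9 + 8/9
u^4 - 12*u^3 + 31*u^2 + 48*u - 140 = (u - 7)*(u - 5)*(u - 2)*(u + 2)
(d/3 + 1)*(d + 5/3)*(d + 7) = d^3/3 + 35*d^2/9 + 113*d/9 + 35/3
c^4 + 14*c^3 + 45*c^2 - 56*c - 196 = (c - 2)*(c + 2)*(c + 7)^2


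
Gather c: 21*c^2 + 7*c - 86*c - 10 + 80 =21*c^2 - 79*c + 70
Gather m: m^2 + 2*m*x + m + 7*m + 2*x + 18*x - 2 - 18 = m^2 + m*(2*x + 8) + 20*x - 20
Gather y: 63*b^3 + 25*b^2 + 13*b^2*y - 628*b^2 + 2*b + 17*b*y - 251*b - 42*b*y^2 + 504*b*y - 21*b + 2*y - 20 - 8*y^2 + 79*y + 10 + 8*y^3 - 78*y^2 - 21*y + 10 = 63*b^3 - 603*b^2 - 270*b + 8*y^3 + y^2*(-42*b - 86) + y*(13*b^2 + 521*b + 60)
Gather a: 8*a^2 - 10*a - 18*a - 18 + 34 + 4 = 8*a^2 - 28*a + 20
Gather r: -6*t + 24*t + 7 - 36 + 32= 18*t + 3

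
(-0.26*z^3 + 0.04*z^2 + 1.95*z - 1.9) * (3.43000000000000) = -0.8918*z^3 + 0.1372*z^2 + 6.6885*z - 6.517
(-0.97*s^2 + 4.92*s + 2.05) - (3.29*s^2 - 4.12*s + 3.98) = -4.26*s^2 + 9.04*s - 1.93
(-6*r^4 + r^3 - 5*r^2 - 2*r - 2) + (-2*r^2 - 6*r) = -6*r^4 + r^3 - 7*r^2 - 8*r - 2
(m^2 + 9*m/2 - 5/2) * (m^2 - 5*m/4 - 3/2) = m^4 + 13*m^3/4 - 77*m^2/8 - 29*m/8 + 15/4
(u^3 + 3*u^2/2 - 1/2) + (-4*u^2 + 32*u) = u^3 - 5*u^2/2 + 32*u - 1/2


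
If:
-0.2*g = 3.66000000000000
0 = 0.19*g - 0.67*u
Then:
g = -18.30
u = -5.19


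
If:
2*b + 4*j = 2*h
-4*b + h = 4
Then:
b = 2*j/3 - 4/3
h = 8*j/3 - 4/3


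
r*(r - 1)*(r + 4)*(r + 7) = r^4 + 10*r^3 + 17*r^2 - 28*r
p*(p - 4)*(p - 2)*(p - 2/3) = p^4 - 20*p^3/3 + 12*p^2 - 16*p/3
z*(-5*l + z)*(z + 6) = -5*l*z^2 - 30*l*z + z^3 + 6*z^2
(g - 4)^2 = g^2 - 8*g + 16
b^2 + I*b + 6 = (b - 2*I)*(b + 3*I)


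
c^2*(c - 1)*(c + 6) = c^4 + 5*c^3 - 6*c^2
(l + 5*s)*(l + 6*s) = l^2 + 11*l*s + 30*s^2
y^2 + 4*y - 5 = (y - 1)*(y + 5)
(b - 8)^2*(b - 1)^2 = b^4 - 18*b^3 + 97*b^2 - 144*b + 64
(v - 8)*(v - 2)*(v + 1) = v^3 - 9*v^2 + 6*v + 16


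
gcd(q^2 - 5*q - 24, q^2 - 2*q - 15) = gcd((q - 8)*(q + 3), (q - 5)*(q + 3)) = q + 3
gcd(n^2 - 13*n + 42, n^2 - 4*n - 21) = n - 7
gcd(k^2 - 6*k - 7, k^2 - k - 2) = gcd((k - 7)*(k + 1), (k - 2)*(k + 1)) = k + 1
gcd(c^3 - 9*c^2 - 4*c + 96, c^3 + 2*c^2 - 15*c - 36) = c^2 - c - 12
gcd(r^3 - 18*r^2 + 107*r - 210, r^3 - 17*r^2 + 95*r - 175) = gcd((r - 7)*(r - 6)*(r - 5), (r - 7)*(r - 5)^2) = r^2 - 12*r + 35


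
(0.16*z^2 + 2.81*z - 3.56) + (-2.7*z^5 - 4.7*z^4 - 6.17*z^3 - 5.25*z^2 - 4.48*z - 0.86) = -2.7*z^5 - 4.7*z^4 - 6.17*z^3 - 5.09*z^2 - 1.67*z - 4.42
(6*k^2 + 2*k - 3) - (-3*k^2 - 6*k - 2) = 9*k^2 + 8*k - 1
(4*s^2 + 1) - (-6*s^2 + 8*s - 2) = 10*s^2 - 8*s + 3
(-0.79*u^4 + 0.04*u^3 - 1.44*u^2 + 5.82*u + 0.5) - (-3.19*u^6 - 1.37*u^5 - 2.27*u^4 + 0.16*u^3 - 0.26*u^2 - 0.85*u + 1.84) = 3.19*u^6 + 1.37*u^5 + 1.48*u^4 - 0.12*u^3 - 1.18*u^2 + 6.67*u - 1.34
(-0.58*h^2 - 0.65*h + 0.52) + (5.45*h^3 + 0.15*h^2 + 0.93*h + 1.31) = 5.45*h^3 - 0.43*h^2 + 0.28*h + 1.83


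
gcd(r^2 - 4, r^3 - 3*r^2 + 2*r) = r - 2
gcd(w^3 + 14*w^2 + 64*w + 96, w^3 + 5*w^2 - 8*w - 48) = w^2 + 8*w + 16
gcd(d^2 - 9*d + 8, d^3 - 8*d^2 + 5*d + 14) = 1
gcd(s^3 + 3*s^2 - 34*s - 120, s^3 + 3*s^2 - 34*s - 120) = s^3 + 3*s^2 - 34*s - 120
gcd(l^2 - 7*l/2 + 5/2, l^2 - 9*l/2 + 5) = l - 5/2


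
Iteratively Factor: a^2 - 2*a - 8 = (a + 2)*(a - 4)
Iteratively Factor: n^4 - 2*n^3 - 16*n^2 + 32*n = (n + 4)*(n^3 - 6*n^2 + 8*n) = (n - 4)*(n + 4)*(n^2 - 2*n) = (n - 4)*(n - 2)*(n + 4)*(n)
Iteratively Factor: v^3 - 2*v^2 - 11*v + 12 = (v - 1)*(v^2 - v - 12) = (v - 4)*(v - 1)*(v + 3)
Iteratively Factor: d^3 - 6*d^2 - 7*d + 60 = (d - 5)*(d^2 - d - 12) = (d - 5)*(d + 3)*(d - 4)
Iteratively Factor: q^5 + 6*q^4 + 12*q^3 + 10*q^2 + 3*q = (q + 1)*(q^4 + 5*q^3 + 7*q^2 + 3*q) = (q + 1)^2*(q^3 + 4*q^2 + 3*q) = (q + 1)^3*(q^2 + 3*q) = q*(q + 1)^3*(q + 3)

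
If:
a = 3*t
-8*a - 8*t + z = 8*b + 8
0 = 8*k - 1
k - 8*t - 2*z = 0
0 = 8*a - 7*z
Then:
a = 21/832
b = -857/832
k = 1/8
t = 7/832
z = 3/104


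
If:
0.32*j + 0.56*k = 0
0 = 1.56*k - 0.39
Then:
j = -0.44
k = 0.25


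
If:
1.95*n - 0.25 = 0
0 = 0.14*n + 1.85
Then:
No Solution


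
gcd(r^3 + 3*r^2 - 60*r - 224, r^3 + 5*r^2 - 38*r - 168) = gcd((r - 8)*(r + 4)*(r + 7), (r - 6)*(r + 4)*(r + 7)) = r^2 + 11*r + 28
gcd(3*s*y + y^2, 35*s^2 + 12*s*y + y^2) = 1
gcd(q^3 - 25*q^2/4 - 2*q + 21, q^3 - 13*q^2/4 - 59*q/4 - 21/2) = q^2 - 17*q/4 - 21/2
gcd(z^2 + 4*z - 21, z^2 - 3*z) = z - 3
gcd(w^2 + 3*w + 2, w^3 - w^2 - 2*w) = w + 1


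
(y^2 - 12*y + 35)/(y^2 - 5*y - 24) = (-y^2 + 12*y - 35)/(-y^2 + 5*y + 24)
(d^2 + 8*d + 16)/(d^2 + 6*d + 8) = (d + 4)/(d + 2)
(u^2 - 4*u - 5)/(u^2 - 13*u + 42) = (u^2 - 4*u - 5)/(u^2 - 13*u + 42)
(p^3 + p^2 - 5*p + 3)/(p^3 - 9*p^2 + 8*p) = (p^2 + 2*p - 3)/(p*(p - 8))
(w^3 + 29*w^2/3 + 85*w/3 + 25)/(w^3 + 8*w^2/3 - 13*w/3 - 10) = (w + 5)/(w - 2)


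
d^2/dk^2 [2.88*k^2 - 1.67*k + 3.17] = 5.76000000000000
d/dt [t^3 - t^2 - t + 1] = 3*t^2 - 2*t - 1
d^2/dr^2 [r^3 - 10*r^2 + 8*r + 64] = 6*r - 20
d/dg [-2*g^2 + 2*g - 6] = 2 - 4*g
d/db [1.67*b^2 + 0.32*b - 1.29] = 3.34*b + 0.32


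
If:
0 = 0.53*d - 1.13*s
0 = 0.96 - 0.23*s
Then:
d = 8.90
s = 4.17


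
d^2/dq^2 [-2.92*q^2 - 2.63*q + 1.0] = -5.84000000000000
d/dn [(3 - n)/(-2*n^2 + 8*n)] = (-n^2 + 6*n - 12)/(2*n^2*(n^2 - 8*n + 16))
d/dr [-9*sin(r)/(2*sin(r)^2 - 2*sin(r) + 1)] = -9*cos(r)*cos(2*r)/(2*sin(r) + cos(2*r) - 2)^2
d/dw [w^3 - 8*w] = 3*w^2 - 8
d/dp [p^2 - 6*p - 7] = 2*p - 6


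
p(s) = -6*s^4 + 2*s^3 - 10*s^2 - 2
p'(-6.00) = 5520.00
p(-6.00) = -8570.00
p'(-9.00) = 18162.00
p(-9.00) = -41636.00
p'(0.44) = -9.68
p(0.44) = -3.99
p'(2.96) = -629.05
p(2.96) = -498.34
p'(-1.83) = 203.78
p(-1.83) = -115.04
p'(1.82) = -161.21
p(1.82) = -88.90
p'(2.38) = -337.16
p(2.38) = -224.19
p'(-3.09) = 827.18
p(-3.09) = -703.49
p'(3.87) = -1378.59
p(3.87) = -1381.69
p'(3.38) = -925.80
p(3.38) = -822.12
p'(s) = -24*s^3 + 6*s^2 - 20*s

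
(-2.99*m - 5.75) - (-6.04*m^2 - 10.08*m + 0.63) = 6.04*m^2 + 7.09*m - 6.38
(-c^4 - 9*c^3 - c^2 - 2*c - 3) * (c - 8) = -c^5 - c^4 + 71*c^3 + 6*c^2 + 13*c + 24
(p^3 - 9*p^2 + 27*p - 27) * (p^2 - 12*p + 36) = p^5 - 21*p^4 + 171*p^3 - 675*p^2 + 1296*p - 972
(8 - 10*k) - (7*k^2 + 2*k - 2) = -7*k^2 - 12*k + 10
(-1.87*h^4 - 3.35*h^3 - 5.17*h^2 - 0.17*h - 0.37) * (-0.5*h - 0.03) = 0.935*h^5 + 1.7311*h^4 + 2.6855*h^3 + 0.2401*h^2 + 0.1901*h + 0.0111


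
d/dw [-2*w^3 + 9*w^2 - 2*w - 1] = -6*w^2 + 18*w - 2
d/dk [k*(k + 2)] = 2*k + 2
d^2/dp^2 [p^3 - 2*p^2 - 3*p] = 6*p - 4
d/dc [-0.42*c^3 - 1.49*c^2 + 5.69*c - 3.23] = -1.26*c^2 - 2.98*c + 5.69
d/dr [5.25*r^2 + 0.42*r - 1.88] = 10.5*r + 0.42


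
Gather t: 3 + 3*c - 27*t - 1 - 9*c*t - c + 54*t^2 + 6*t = 2*c + 54*t^2 + t*(-9*c - 21) + 2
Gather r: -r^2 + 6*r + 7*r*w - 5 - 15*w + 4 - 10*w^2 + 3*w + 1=-r^2 + r*(7*w + 6) - 10*w^2 - 12*w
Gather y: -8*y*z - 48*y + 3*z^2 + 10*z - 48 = y*(-8*z - 48) + 3*z^2 + 10*z - 48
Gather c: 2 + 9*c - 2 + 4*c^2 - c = 4*c^2 + 8*c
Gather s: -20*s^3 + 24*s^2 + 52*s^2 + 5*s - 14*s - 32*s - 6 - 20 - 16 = -20*s^3 + 76*s^2 - 41*s - 42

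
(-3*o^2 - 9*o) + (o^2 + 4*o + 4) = -2*o^2 - 5*o + 4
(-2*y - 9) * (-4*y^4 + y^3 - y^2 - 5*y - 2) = 8*y^5 + 34*y^4 - 7*y^3 + 19*y^2 + 49*y + 18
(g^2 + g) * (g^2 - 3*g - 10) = g^4 - 2*g^3 - 13*g^2 - 10*g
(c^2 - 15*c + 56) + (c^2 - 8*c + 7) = 2*c^2 - 23*c + 63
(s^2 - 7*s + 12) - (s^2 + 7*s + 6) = 6 - 14*s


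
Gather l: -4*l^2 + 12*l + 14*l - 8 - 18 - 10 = -4*l^2 + 26*l - 36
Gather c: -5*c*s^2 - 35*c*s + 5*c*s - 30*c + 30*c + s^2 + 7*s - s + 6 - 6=c*(-5*s^2 - 30*s) + s^2 + 6*s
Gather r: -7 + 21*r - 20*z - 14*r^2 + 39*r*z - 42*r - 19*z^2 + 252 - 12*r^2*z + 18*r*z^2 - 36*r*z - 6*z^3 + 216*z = r^2*(-12*z - 14) + r*(18*z^2 + 3*z - 21) - 6*z^3 - 19*z^2 + 196*z + 245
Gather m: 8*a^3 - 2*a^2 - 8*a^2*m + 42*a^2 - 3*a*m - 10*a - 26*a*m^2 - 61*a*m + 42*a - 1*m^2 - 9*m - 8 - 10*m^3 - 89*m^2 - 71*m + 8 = 8*a^3 + 40*a^2 + 32*a - 10*m^3 + m^2*(-26*a - 90) + m*(-8*a^2 - 64*a - 80)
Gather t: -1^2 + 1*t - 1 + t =2*t - 2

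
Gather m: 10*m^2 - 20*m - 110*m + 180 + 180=10*m^2 - 130*m + 360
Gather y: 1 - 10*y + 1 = 2 - 10*y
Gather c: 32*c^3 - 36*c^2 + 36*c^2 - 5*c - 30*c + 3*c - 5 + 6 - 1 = 32*c^3 - 32*c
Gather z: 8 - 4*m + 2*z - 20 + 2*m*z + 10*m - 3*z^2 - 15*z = 6*m - 3*z^2 + z*(2*m - 13) - 12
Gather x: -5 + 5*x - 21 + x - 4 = 6*x - 30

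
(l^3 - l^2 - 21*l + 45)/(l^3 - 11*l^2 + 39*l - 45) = (l + 5)/(l - 5)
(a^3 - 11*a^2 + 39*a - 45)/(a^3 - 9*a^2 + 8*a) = (a^3 - 11*a^2 + 39*a - 45)/(a*(a^2 - 9*a + 8))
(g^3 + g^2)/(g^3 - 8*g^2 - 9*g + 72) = g^2*(g + 1)/(g^3 - 8*g^2 - 9*g + 72)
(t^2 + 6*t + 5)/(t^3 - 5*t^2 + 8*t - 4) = (t^2 + 6*t + 5)/(t^3 - 5*t^2 + 8*t - 4)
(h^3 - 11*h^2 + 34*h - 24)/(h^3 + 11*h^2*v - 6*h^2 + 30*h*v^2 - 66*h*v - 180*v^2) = (h^2 - 5*h + 4)/(h^2 + 11*h*v + 30*v^2)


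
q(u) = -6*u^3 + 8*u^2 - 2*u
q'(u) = -18*u^2 + 16*u - 2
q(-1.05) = 17.87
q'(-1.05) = -38.64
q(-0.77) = 9.02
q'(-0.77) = -24.99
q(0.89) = 0.33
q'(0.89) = -2.02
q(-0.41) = 2.58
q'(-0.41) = -11.59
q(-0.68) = 6.95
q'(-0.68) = -21.20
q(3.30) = -135.10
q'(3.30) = -145.22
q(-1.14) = 21.57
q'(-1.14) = -43.63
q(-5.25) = 1099.22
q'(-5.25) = -582.12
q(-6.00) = 1596.00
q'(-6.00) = -746.00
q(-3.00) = 240.00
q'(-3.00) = -212.00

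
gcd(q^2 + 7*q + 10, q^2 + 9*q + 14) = q + 2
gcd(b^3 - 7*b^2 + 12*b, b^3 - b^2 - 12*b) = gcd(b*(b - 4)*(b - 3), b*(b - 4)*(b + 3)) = b^2 - 4*b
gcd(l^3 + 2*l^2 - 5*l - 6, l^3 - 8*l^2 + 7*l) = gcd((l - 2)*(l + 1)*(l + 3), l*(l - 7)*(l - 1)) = 1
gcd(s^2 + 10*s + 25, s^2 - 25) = s + 5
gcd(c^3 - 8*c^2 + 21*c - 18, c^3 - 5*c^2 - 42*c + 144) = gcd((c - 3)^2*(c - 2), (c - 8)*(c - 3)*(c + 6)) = c - 3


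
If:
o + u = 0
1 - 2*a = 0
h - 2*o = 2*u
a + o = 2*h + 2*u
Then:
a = 1/2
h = 0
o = -1/6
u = 1/6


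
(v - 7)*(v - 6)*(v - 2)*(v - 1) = v^4 - 16*v^3 + 83*v^2 - 152*v + 84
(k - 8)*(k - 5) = k^2 - 13*k + 40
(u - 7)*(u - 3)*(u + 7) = u^3 - 3*u^2 - 49*u + 147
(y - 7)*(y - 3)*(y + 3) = y^3 - 7*y^2 - 9*y + 63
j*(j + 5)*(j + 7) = j^3 + 12*j^2 + 35*j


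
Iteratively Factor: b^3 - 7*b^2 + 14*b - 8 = (b - 2)*(b^2 - 5*b + 4) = (b - 4)*(b - 2)*(b - 1)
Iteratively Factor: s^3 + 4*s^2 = (s)*(s^2 + 4*s) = s*(s + 4)*(s)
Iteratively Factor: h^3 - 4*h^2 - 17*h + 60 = (h - 5)*(h^2 + h - 12) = (h - 5)*(h + 4)*(h - 3)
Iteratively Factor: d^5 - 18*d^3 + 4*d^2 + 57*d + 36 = (d - 3)*(d^4 + 3*d^3 - 9*d^2 - 23*d - 12) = (d - 3)^2*(d^3 + 6*d^2 + 9*d + 4) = (d - 3)^2*(d + 1)*(d^2 + 5*d + 4) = (d - 3)^2*(d + 1)^2*(d + 4)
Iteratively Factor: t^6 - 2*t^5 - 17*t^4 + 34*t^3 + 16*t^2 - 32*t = (t - 2)*(t^5 - 17*t^3 + 16*t) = (t - 2)*(t + 4)*(t^4 - 4*t^3 - t^2 + 4*t) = t*(t - 2)*(t + 4)*(t^3 - 4*t^2 - t + 4) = t*(t - 4)*(t - 2)*(t + 4)*(t^2 - 1) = t*(t - 4)*(t - 2)*(t + 1)*(t + 4)*(t - 1)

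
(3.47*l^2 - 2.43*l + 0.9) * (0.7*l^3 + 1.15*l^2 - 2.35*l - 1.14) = 2.429*l^5 + 2.2895*l^4 - 10.319*l^3 + 2.7897*l^2 + 0.6552*l - 1.026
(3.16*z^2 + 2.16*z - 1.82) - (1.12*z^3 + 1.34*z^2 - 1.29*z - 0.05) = -1.12*z^3 + 1.82*z^2 + 3.45*z - 1.77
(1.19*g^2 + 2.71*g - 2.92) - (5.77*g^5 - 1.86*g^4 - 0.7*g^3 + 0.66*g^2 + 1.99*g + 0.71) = -5.77*g^5 + 1.86*g^4 + 0.7*g^3 + 0.53*g^2 + 0.72*g - 3.63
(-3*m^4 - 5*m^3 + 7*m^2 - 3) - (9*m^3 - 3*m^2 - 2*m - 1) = -3*m^4 - 14*m^3 + 10*m^2 + 2*m - 2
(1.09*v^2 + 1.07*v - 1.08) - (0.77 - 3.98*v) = 1.09*v^2 + 5.05*v - 1.85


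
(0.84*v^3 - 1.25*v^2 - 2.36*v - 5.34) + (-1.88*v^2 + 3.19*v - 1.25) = 0.84*v^3 - 3.13*v^2 + 0.83*v - 6.59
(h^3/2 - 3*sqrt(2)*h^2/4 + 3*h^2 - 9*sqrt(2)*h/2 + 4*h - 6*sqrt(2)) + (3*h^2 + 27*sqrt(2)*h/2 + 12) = h^3/2 - 3*sqrt(2)*h^2/4 + 6*h^2 + 4*h + 9*sqrt(2)*h - 6*sqrt(2) + 12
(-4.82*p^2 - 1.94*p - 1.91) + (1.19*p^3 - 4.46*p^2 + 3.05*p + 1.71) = 1.19*p^3 - 9.28*p^2 + 1.11*p - 0.2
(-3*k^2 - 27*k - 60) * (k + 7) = -3*k^3 - 48*k^2 - 249*k - 420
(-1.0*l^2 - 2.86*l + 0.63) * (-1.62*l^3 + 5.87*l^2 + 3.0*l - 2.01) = 1.62*l^5 - 1.2368*l^4 - 20.8088*l^3 - 2.8719*l^2 + 7.6386*l - 1.2663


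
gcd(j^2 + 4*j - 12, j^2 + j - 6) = j - 2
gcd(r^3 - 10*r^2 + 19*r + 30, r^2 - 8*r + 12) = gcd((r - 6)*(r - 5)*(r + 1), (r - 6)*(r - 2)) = r - 6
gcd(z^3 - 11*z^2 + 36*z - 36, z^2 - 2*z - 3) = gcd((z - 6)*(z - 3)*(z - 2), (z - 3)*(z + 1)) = z - 3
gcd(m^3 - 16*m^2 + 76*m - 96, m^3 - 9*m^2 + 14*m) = m - 2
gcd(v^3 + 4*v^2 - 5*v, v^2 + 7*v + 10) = v + 5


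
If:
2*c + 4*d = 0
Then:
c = -2*d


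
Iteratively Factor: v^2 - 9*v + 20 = (v - 5)*(v - 4)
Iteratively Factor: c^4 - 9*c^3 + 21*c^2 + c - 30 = (c - 2)*(c^3 - 7*c^2 + 7*c + 15) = (c - 3)*(c - 2)*(c^2 - 4*c - 5) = (c - 3)*(c - 2)*(c + 1)*(c - 5)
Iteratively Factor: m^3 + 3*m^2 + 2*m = (m)*(m^2 + 3*m + 2) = m*(m + 2)*(m + 1)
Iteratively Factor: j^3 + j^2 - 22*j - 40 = (j + 4)*(j^2 - 3*j - 10) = (j - 5)*(j + 4)*(j + 2)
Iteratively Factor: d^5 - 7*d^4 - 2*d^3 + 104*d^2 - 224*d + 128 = (d - 1)*(d^4 - 6*d^3 - 8*d^2 + 96*d - 128) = (d - 2)*(d - 1)*(d^3 - 4*d^2 - 16*d + 64) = (d - 2)*(d - 1)*(d + 4)*(d^2 - 8*d + 16) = (d - 4)*(d - 2)*(d - 1)*(d + 4)*(d - 4)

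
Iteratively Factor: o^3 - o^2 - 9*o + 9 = (o - 3)*(o^2 + 2*o - 3) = (o - 3)*(o + 3)*(o - 1)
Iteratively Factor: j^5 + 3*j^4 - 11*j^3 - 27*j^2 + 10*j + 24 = (j - 1)*(j^4 + 4*j^3 - 7*j^2 - 34*j - 24) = (j - 1)*(j + 2)*(j^3 + 2*j^2 - 11*j - 12) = (j - 3)*(j - 1)*(j + 2)*(j^2 + 5*j + 4) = (j - 3)*(j - 1)*(j + 2)*(j + 4)*(j + 1)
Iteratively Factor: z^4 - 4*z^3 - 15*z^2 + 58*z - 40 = (z - 1)*(z^3 - 3*z^2 - 18*z + 40) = (z - 1)*(z + 4)*(z^2 - 7*z + 10) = (z - 2)*(z - 1)*(z + 4)*(z - 5)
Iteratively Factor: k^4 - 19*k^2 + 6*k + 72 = (k - 3)*(k^3 + 3*k^2 - 10*k - 24) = (k - 3)^2*(k^2 + 6*k + 8) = (k - 3)^2*(k + 4)*(k + 2)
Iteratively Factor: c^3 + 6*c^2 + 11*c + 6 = (c + 3)*(c^2 + 3*c + 2) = (c + 1)*(c + 3)*(c + 2)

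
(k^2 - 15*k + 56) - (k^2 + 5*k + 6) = 50 - 20*k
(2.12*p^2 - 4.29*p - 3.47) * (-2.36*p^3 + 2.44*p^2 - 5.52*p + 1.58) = -5.0032*p^5 + 15.2972*p^4 - 13.9808*p^3 + 18.5636*p^2 + 12.3762*p - 5.4826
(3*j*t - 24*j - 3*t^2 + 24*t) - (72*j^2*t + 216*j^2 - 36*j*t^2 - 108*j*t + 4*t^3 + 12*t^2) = -72*j^2*t - 216*j^2 + 36*j*t^2 + 111*j*t - 24*j - 4*t^3 - 15*t^2 + 24*t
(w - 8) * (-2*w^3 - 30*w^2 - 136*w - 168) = -2*w^4 - 14*w^3 + 104*w^2 + 920*w + 1344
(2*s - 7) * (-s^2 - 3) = -2*s^3 + 7*s^2 - 6*s + 21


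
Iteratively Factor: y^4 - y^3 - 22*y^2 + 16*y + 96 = (y + 4)*(y^3 - 5*y^2 - 2*y + 24) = (y - 3)*(y + 4)*(y^2 - 2*y - 8) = (y - 4)*(y - 3)*(y + 4)*(y + 2)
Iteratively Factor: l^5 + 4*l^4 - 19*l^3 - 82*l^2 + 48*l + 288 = (l + 4)*(l^4 - 19*l^2 - 6*l + 72) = (l - 2)*(l + 4)*(l^3 + 2*l^2 - 15*l - 36) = (l - 2)*(l + 3)*(l + 4)*(l^2 - l - 12) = (l - 4)*(l - 2)*(l + 3)*(l + 4)*(l + 3)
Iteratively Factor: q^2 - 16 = (q - 4)*(q + 4)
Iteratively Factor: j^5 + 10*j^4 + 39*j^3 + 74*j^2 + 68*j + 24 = (j + 2)*(j^4 + 8*j^3 + 23*j^2 + 28*j + 12) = (j + 1)*(j + 2)*(j^3 + 7*j^2 + 16*j + 12) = (j + 1)*(j + 2)^2*(j^2 + 5*j + 6) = (j + 1)*(j + 2)^2*(j + 3)*(j + 2)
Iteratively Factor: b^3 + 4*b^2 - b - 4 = (b + 4)*(b^2 - 1) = (b - 1)*(b + 4)*(b + 1)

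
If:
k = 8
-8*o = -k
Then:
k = 8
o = 1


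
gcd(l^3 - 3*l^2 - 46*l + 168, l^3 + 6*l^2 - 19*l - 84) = l^2 + 3*l - 28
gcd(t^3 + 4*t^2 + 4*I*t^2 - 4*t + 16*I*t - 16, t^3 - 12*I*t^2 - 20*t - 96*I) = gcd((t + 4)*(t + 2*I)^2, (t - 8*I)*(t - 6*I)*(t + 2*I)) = t + 2*I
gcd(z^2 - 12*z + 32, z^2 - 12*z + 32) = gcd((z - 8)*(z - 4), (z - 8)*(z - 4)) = z^2 - 12*z + 32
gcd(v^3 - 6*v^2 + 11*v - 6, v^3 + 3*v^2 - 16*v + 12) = v^2 - 3*v + 2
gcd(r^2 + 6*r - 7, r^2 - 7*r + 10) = 1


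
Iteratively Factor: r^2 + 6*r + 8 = (r + 4)*(r + 2)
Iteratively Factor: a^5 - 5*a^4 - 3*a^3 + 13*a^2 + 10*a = (a - 2)*(a^4 - 3*a^3 - 9*a^2 - 5*a) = (a - 5)*(a - 2)*(a^3 + 2*a^2 + a) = (a - 5)*(a - 2)*(a + 1)*(a^2 + a) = a*(a - 5)*(a - 2)*(a + 1)*(a + 1)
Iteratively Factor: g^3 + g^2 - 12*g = (g - 3)*(g^2 + 4*g) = (g - 3)*(g + 4)*(g)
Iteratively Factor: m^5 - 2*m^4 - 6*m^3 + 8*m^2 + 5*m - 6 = (m + 2)*(m^4 - 4*m^3 + 2*m^2 + 4*m - 3) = (m - 3)*(m + 2)*(m^3 - m^2 - m + 1) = (m - 3)*(m + 1)*(m + 2)*(m^2 - 2*m + 1) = (m - 3)*(m - 1)*(m + 1)*(m + 2)*(m - 1)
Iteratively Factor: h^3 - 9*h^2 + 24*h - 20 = (h - 2)*(h^2 - 7*h + 10) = (h - 2)^2*(h - 5)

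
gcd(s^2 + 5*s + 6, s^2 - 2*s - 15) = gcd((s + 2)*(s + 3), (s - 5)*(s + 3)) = s + 3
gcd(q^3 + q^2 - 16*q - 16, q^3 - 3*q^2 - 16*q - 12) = q + 1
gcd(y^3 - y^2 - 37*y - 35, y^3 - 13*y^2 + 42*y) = y - 7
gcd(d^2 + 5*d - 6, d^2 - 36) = d + 6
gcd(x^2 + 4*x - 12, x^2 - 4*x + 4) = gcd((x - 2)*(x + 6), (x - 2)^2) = x - 2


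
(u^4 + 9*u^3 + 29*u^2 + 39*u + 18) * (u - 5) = u^5 + 4*u^4 - 16*u^3 - 106*u^2 - 177*u - 90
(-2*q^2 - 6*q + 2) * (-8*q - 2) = 16*q^3 + 52*q^2 - 4*q - 4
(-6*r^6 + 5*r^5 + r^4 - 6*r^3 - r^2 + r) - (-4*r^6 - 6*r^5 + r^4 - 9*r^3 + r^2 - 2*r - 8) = -2*r^6 + 11*r^5 + 3*r^3 - 2*r^2 + 3*r + 8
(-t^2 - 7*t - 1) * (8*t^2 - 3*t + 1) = -8*t^4 - 53*t^3 + 12*t^2 - 4*t - 1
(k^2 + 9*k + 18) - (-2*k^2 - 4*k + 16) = 3*k^2 + 13*k + 2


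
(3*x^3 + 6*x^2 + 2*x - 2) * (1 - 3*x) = -9*x^4 - 15*x^3 + 8*x - 2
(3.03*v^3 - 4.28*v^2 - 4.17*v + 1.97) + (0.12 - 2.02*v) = 3.03*v^3 - 4.28*v^2 - 6.19*v + 2.09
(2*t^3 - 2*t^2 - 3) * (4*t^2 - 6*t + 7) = 8*t^5 - 20*t^4 + 26*t^3 - 26*t^2 + 18*t - 21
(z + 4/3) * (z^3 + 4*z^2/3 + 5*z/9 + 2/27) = z^4 + 8*z^3/3 + 7*z^2/3 + 22*z/27 + 8/81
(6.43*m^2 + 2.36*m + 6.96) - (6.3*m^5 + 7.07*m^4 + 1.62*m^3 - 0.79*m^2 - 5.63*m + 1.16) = -6.3*m^5 - 7.07*m^4 - 1.62*m^3 + 7.22*m^2 + 7.99*m + 5.8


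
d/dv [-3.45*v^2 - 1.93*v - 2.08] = -6.9*v - 1.93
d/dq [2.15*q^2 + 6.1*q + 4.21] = 4.3*q + 6.1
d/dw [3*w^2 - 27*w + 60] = 6*w - 27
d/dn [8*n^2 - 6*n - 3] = 16*n - 6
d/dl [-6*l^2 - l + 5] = -12*l - 1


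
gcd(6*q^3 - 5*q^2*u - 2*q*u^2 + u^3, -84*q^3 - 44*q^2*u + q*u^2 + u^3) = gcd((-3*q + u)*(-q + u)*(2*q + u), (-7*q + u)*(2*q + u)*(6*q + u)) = 2*q + u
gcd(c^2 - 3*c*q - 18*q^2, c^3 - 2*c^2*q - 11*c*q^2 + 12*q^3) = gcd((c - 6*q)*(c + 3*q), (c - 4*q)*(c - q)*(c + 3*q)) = c + 3*q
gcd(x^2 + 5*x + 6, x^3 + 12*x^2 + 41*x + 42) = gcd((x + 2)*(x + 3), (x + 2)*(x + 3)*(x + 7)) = x^2 + 5*x + 6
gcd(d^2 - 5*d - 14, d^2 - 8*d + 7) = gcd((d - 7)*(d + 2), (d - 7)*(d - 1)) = d - 7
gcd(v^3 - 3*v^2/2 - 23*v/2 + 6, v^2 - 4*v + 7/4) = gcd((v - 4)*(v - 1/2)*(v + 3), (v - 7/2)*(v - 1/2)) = v - 1/2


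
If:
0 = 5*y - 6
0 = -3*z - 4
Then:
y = 6/5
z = -4/3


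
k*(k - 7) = k^2 - 7*k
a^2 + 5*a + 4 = (a + 1)*(a + 4)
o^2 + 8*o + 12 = (o + 2)*(o + 6)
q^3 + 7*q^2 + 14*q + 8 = (q + 1)*(q + 2)*(q + 4)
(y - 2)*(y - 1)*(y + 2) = y^3 - y^2 - 4*y + 4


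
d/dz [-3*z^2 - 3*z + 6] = -6*z - 3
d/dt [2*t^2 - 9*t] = 4*t - 9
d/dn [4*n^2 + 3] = 8*n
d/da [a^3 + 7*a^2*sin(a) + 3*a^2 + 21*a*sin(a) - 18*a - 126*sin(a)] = 7*a^2*cos(a) + 3*a^2 + 14*a*sin(a) + 21*a*cos(a) + 6*a + 21*sin(a) - 126*cos(a) - 18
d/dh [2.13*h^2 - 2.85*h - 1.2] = 4.26*h - 2.85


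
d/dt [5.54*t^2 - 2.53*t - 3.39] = 11.08*t - 2.53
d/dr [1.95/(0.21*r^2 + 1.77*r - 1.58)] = (-0.819*r - 3.4515)/(0.21*r^2 + 1.77*r - 1.58)^2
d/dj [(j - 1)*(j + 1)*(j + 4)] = 3*j^2 + 8*j - 1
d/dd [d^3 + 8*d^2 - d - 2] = 3*d^2 + 16*d - 1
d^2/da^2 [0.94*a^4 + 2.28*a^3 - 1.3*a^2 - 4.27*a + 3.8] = 11.28*a^2 + 13.68*a - 2.6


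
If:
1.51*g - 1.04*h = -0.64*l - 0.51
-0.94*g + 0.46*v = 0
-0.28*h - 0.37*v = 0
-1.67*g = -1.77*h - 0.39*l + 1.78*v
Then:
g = -0.02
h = 0.07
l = -0.63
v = -0.05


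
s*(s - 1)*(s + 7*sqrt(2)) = s^3 - s^2 + 7*sqrt(2)*s^2 - 7*sqrt(2)*s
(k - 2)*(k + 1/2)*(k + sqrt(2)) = k^3 - 3*k^2/2 + sqrt(2)*k^2 - 3*sqrt(2)*k/2 - k - sqrt(2)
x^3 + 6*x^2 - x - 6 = (x - 1)*(x + 1)*(x + 6)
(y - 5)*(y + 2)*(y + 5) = y^3 + 2*y^2 - 25*y - 50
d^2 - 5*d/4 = d*(d - 5/4)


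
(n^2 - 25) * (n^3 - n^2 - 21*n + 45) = n^5 - n^4 - 46*n^3 + 70*n^2 + 525*n - 1125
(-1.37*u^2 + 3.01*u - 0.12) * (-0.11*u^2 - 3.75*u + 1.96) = 0.1507*u^4 + 4.8064*u^3 - 13.9595*u^2 + 6.3496*u - 0.2352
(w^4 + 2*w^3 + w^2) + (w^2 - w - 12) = w^4 + 2*w^3 + 2*w^2 - w - 12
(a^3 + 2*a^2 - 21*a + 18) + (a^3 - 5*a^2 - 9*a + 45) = 2*a^3 - 3*a^2 - 30*a + 63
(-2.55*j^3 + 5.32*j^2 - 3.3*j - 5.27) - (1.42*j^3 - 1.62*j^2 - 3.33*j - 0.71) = -3.97*j^3 + 6.94*j^2 + 0.0300000000000002*j - 4.56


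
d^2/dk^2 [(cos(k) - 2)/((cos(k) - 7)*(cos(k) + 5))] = (6*(1 - cos(k)^2)^2 - cos(k)^5 - 220*cos(k)^3 + 358*cos(k)^2 - 1131*cos(k) - 302)/((cos(k) - 7)^3*(cos(k) + 5)^3)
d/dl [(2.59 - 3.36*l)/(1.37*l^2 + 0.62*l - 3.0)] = (4.6032*l^2 - 7.0966*l + 8.4742)/(1.8769*l^4 + 1.6988*l^3 - 7.8356*l^2 - 3.72*l + 9.0)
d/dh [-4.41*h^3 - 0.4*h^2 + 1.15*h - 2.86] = -13.23*h^2 - 0.8*h + 1.15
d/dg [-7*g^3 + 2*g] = 2 - 21*g^2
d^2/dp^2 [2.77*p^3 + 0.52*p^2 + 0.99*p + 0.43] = 16.62*p + 1.04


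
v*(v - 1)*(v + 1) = v^3 - v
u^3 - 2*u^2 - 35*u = u*(u - 7)*(u + 5)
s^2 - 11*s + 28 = (s - 7)*(s - 4)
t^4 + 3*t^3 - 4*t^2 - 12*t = t*(t - 2)*(t + 2)*(t + 3)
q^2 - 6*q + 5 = (q - 5)*(q - 1)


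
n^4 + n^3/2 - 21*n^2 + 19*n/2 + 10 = (n - 4)*(n - 1)*(n + 1/2)*(n + 5)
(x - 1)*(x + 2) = x^2 + x - 2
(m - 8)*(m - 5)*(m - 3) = m^3 - 16*m^2 + 79*m - 120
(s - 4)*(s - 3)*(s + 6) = s^3 - s^2 - 30*s + 72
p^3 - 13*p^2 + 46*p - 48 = (p - 8)*(p - 3)*(p - 2)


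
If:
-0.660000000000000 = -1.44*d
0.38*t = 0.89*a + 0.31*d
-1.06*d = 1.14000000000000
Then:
No Solution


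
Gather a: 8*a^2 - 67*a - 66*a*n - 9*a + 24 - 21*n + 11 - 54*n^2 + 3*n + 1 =8*a^2 + a*(-66*n - 76) - 54*n^2 - 18*n + 36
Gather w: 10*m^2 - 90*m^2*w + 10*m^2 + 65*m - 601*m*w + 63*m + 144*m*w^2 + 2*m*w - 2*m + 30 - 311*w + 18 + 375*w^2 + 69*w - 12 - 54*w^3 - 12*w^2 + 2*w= 20*m^2 + 126*m - 54*w^3 + w^2*(144*m + 363) + w*(-90*m^2 - 599*m - 240) + 36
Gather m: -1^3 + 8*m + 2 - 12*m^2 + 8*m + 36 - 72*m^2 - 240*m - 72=-84*m^2 - 224*m - 35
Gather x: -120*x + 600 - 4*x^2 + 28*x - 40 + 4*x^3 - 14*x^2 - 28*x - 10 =4*x^3 - 18*x^2 - 120*x + 550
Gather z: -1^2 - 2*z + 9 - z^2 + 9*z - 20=-z^2 + 7*z - 12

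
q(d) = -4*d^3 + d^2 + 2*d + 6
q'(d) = -12*d^2 + 2*d + 2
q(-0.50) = 5.75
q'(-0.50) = -2.00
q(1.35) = 0.68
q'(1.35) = -17.17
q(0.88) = 5.81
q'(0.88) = -5.53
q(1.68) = -6.78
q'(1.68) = -28.51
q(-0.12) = 5.78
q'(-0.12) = 1.59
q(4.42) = -311.03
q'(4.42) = -223.60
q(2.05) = -20.16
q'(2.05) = -44.33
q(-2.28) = 54.05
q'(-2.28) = -64.94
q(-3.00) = 117.00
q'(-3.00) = -112.00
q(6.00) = -810.00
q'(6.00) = -418.00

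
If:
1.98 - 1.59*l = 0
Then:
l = 1.25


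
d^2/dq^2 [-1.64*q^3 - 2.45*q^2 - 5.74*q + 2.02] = -9.84*q - 4.9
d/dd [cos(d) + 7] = -sin(d)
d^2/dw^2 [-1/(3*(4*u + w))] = -2/(3*(4*u + w)^3)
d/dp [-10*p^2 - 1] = -20*p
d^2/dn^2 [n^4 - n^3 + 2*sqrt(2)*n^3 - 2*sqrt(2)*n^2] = 12*n^2 - 6*n + 12*sqrt(2)*n - 4*sqrt(2)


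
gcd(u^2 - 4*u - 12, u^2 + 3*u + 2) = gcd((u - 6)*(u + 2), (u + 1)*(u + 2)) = u + 2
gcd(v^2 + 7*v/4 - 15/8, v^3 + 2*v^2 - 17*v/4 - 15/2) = v + 5/2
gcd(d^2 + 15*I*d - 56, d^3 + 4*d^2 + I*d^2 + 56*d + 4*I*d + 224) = d + 8*I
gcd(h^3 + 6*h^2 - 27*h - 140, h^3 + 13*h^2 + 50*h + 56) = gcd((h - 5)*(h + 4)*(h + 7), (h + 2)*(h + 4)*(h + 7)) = h^2 + 11*h + 28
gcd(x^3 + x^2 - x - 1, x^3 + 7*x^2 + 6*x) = x + 1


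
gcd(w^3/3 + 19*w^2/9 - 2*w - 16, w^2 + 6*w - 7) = 1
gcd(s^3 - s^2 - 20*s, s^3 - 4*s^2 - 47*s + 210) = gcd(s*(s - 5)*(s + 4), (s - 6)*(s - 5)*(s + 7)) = s - 5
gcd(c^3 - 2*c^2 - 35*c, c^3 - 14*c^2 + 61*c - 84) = c - 7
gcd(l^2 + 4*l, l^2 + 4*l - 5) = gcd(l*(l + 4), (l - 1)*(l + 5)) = 1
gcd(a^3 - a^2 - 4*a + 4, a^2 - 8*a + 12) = a - 2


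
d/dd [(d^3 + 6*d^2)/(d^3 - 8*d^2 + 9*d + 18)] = 2*d*(-7*d^3 + 9*d^2 + 54*d + 108)/(d^6 - 16*d^5 + 82*d^4 - 108*d^3 - 207*d^2 + 324*d + 324)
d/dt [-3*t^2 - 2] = -6*t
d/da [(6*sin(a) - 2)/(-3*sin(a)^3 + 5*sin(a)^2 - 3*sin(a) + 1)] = 4*(9*sin(a)^2 - 12*sin(a) + 5)*sin(a)*cos(a)/((sin(a) - 1)^2*(3*sin(a)^2 - 2*sin(a) + 1)^2)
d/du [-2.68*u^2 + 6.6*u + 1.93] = 6.6 - 5.36*u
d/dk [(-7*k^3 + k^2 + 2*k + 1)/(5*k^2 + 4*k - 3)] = (-35*k^4 - 56*k^3 + 57*k^2 - 16*k - 10)/(25*k^4 + 40*k^3 - 14*k^2 - 24*k + 9)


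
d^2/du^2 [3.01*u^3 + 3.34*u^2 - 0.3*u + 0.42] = 18.06*u + 6.68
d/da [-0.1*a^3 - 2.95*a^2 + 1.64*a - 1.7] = -0.3*a^2 - 5.9*a + 1.64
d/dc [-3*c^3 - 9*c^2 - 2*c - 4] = -9*c^2 - 18*c - 2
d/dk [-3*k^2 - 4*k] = -6*k - 4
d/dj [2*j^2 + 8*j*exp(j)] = 8*j*exp(j) + 4*j + 8*exp(j)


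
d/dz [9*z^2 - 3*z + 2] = 18*z - 3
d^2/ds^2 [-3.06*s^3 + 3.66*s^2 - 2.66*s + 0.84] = 7.32 - 18.36*s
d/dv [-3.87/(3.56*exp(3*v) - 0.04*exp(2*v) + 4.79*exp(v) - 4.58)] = (41.3316*exp(2*v) - 0.3096*exp(v) + 18.5373)*exp(v)/(3.56*exp(3*v) - 0.04*exp(2*v) + 4.79*exp(v) - 4.58)^2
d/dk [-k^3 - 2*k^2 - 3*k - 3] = -3*k^2 - 4*k - 3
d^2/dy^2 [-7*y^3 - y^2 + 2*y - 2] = -42*y - 2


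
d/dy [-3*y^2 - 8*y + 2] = -6*y - 8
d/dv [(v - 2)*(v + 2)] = 2*v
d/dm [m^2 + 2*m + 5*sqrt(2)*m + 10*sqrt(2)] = 2*m + 2 + 5*sqrt(2)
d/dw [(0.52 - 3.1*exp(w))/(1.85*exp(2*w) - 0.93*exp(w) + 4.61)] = (5.735*exp(2*w) - 1.924*exp(w) - 13.8074)*exp(w)/(3.4225*exp(4*w) - 3.441*exp(3*w) + 17.9219*exp(2*w) - 8.5746*exp(w) + 21.2521)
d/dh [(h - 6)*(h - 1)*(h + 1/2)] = 3*h^2 - 13*h + 5/2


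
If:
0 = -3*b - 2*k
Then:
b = -2*k/3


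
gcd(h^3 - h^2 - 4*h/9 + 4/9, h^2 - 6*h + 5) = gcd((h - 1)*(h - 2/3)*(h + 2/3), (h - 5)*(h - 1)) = h - 1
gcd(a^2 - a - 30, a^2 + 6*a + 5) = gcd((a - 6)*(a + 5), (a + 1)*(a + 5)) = a + 5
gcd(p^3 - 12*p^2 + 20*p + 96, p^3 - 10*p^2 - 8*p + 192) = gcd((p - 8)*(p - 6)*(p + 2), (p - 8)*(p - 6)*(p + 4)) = p^2 - 14*p + 48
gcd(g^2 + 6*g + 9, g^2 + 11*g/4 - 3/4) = g + 3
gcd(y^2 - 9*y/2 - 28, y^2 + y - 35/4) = y + 7/2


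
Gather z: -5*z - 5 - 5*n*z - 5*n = -5*n + z*(-5*n - 5) - 5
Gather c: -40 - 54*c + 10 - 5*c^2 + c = -5*c^2 - 53*c - 30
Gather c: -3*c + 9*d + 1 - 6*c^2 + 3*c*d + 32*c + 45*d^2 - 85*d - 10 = -6*c^2 + c*(3*d + 29) + 45*d^2 - 76*d - 9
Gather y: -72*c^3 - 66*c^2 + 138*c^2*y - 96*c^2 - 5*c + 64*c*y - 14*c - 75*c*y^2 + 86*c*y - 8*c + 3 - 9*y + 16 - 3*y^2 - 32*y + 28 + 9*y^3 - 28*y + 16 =-72*c^3 - 162*c^2 - 27*c + 9*y^3 + y^2*(-75*c - 3) + y*(138*c^2 + 150*c - 69) + 63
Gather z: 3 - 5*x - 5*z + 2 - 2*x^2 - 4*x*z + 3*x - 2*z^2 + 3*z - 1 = -2*x^2 - 2*x - 2*z^2 + z*(-4*x - 2) + 4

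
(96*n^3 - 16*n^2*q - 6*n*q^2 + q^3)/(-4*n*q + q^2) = -24*n^2/q - 2*n + q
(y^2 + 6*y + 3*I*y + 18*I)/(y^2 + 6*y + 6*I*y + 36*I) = (y + 3*I)/(y + 6*I)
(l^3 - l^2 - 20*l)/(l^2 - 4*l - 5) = l*(l + 4)/(l + 1)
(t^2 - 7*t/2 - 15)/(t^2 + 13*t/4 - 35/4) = 2*(2*t^2 - 7*t - 30)/(4*t^2 + 13*t - 35)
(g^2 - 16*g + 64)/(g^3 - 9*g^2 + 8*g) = (g - 8)/(g*(g - 1))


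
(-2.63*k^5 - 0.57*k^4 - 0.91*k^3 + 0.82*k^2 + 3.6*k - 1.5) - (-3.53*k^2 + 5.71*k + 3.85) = -2.63*k^5 - 0.57*k^4 - 0.91*k^3 + 4.35*k^2 - 2.11*k - 5.35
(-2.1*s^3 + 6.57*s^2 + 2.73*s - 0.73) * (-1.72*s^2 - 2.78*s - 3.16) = 3.612*s^5 - 5.4624*s^4 - 16.3242*s^3 - 27.095*s^2 - 6.5974*s + 2.3068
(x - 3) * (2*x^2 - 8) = 2*x^3 - 6*x^2 - 8*x + 24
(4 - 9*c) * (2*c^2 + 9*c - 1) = -18*c^3 - 73*c^2 + 45*c - 4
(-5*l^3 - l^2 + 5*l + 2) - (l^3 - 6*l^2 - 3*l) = -6*l^3 + 5*l^2 + 8*l + 2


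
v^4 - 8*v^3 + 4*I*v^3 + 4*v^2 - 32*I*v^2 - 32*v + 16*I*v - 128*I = (v - 8)*(v - 2*I)*(v + 2*I)*(v + 4*I)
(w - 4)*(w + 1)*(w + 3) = w^3 - 13*w - 12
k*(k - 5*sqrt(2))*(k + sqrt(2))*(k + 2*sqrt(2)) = k^4 - 2*sqrt(2)*k^3 - 26*k^2 - 20*sqrt(2)*k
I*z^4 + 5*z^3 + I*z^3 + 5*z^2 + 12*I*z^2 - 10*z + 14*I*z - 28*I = (z + 2)*(z - 7*I)*(z + 2*I)*(I*z - I)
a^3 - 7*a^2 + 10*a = a*(a - 5)*(a - 2)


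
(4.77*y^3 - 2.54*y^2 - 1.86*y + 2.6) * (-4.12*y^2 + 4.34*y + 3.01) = -19.6524*y^5 + 31.1666*y^4 + 10.9973*y^3 - 26.4298*y^2 + 5.6854*y + 7.826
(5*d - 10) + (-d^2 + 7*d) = -d^2 + 12*d - 10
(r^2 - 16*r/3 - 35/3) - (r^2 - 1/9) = -16*r/3 - 104/9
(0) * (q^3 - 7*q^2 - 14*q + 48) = 0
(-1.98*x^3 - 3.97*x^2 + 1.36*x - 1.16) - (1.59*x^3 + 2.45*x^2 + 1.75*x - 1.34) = -3.57*x^3 - 6.42*x^2 - 0.39*x + 0.18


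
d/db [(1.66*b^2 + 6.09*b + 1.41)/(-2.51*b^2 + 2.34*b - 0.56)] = (19.1703*b^2 + 5.219*b - 6.7098)/(6.3001*b^4 - 11.7468*b^3 + 8.2868*b^2 - 2.6208*b + 0.3136)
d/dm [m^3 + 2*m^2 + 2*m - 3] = 3*m^2 + 4*m + 2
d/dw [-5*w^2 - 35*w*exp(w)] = -35*w*exp(w) - 10*w - 35*exp(w)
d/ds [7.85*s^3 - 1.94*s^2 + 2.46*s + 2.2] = 23.55*s^2 - 3.88*s + 2.46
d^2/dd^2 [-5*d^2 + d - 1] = -10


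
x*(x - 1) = x^2 - x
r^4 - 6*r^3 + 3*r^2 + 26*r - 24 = (r - 4)*(r - 3)*(r - 1)*(r + 2)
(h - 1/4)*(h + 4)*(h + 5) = h^3 + 35*h^2/4 + 71*h/4 - 5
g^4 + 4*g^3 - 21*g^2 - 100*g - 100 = (g - 5)*(g + 2)^2*(g + 5)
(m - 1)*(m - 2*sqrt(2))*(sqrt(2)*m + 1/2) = sqrt(2)*m^3 - 7*m^2/2 - sqrt(2)*m^2 - sqrt(2)*m + 7*m/2 + sqrt(2)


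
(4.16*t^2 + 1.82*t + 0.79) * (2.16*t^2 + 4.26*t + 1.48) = 8.9856*t^4 + 21.6528*t^3 + 15.6164*t^2 + 6.059*t + 1.1692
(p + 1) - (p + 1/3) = 2/3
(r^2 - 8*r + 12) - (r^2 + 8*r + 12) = -16*r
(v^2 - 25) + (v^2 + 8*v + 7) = 2*v^2 + 8*v - 18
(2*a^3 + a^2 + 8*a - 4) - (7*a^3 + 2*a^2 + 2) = -5*a^3 - a^2 + 8*a - 6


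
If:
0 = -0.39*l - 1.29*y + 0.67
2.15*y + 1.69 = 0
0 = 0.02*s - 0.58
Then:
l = 4.32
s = 29.00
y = -0.79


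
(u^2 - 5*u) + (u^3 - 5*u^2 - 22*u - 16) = u^3 - 4*u^2 - 27*u - 16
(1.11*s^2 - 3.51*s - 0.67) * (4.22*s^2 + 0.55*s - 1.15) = 4.6842*s^4 - 14.2017*s^3 - 6.0344*s^2 + 3.668*s + 0.7705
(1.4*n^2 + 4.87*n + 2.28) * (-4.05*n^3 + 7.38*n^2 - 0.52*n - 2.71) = -5.67*n^5 - 9.3915*n^4 + 25.9786*n^3 + 10.5*n^2 - 14.3833*n - 6.1788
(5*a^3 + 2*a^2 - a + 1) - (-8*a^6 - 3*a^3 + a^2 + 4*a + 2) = 8*a^6 + 8*a^3 + a^2 - 5*a - 1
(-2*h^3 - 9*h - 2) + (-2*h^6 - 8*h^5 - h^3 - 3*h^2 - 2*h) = -2*h^6 - 8*h^5 - 3*h^3 - 3*h^2 - 11*h - 2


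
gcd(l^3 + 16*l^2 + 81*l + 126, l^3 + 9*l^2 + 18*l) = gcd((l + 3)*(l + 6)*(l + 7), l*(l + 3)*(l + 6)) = l^2 + 9*l + 18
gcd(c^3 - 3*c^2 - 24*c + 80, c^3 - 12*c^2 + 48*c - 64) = c^2 - 8*c + 16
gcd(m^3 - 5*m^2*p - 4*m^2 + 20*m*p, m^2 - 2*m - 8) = m - 4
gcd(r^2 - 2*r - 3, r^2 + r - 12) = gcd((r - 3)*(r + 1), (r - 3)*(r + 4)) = r - 3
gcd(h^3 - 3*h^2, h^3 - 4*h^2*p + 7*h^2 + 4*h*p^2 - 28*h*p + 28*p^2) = 1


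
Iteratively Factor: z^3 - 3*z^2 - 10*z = (z + 2)*(z^2 - 5*z) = z*(z + 2)*(z - 5)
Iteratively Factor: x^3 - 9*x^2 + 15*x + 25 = (x + 1)*(x^2 - 10*x + 25) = (x - 5)*(x + 1)*(x - 5)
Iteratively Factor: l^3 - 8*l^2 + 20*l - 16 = (l - 4)*(l^2 - 4*l + 4) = (l - 4)*(l - 2)*(l - 2)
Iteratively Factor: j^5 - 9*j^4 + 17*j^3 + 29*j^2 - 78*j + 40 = (j + 2)*(j^4 - 11*j^3 + 39*j^2 - 49*j + 20) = (j - 1)*(j + 2)*(j^3 - 10*j^2 + 29*j - 20) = (j - 4)*(j - 1)*(j + 2)*(j^2 - 6*j + 5) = (j - 5)*(j - 4)*(j - 1)*(j + 2)*(j - 1)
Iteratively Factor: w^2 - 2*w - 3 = (w - 3)*(w + 1)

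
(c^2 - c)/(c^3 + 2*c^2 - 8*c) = (c - 1)/(c^2 + 2*c - 8)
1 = 1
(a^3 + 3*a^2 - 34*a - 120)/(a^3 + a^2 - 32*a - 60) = (a + 4)/(a + 2)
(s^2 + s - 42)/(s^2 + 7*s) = (s - 6)/s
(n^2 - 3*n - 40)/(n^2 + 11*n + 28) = (n^2 - 3*n - 40)/(n^2 + 11*n + 28)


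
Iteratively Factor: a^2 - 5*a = (a - 5)*(a)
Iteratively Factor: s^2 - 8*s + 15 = (s - 5)*(s - 3)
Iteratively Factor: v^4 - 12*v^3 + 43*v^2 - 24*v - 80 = (v - 5)*(v^3 - 7*v^2 + 8*v + 16) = (v - 5)*(v - 4)*(v^2 - 3*v - 4) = (v - 5)*(v - 4)*(v + 1)*(v - 4)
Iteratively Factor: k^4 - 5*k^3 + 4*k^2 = (k)*(k^3 - 5*k^2 + 4*k) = k^2*(k^2 - 5*k + 4) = k^2*(k - 4)*(k - 1)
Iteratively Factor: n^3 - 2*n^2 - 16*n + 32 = (n + 4)*(n^2 - 6*n + 8) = (n - 2)*(n + 4)*(n - 4)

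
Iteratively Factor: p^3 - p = (p + 1)*(p^2 - p) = p*(p + 1)*(p - 1)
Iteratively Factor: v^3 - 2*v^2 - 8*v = (v - 4)*(v^2 + 2*v) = v*(v - 4)*(v + 2)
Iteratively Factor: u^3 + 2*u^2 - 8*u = (u + 4)*(u^2 - 2*u) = u*(u + 4)*(u - 2)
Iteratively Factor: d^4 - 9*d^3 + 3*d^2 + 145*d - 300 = (d - 3)*(d^3 - 6*d^2 - 15*d + 100) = (d - 5)*(d - 3)*(d^2 - d - 20) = (d - 5)^2*(d - 3)*(d + 4)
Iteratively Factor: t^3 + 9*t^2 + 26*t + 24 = (t + 2)*(t^2 + 7*t + 12) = (t + 2)*(t + 3)*(t + 4)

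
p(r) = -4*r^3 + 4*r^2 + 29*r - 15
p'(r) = -12*r^2 + 8*r + 29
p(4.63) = -191.99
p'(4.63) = -191.20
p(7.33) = -1162.85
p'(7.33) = -557.11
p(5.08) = -288.84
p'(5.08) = -240.04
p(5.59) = -426.61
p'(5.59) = -301.26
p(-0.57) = -29.49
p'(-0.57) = 20.54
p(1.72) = 26.36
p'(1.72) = 7.26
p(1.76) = 26.62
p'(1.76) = 5.91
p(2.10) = 26.50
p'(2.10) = -7.12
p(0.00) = -15.00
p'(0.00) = 29.00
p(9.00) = -2346.00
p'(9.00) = -871.00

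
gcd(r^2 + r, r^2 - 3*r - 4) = r + 1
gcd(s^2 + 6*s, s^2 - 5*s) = s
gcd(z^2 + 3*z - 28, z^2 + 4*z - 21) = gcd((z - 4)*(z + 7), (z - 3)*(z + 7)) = z + 7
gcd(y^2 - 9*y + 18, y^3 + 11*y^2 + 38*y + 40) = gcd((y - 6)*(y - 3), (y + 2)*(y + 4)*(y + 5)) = 1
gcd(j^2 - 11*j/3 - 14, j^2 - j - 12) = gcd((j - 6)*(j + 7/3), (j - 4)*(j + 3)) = 1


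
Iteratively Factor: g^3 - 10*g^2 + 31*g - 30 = (g - 3)*(g^2 - 7*g + 10) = (g - 5)*(g - 3)*(g - 2)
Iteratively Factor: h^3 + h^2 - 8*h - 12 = (h + 2)*(h^2 - h - 6) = (h - 3)*(h + 2)*(h + 2)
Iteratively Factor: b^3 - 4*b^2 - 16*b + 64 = (b - 4)*(b^2 - 16) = (b - 4)*(b + 4)*(b - 4)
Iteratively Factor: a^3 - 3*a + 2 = (a + 2)*(a^2 - 2*a + 1) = (a - 1)*(a + 2)*(a - 1)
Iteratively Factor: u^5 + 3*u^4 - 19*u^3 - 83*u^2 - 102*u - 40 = (u - 5)*(u^4 + 8*u^3 + 21*u^2 + 22*u + 8) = (u - 5)*(u + 4)*(u^3 + 4*u^2 + 5*u + 2) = (u - 5)*(u + 1)*(u + 4)*(u^2 + 3*u + 2) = (u - 5)*(u + 1)*(u + 2)*(u + 4)*(u + 1)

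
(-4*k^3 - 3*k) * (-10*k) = 40*k^4 + 30*k^2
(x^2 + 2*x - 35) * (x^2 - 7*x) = x^4 - 5*x^3 - 49*x^2 + 245*x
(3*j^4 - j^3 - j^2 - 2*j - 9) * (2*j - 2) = 6*j^5 - 8*j^4 - 2*j^2 - 14*j + 18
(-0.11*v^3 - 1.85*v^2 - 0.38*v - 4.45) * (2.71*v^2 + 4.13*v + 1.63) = -0.2981*v^5 - 5.4678*v^4 - 8.8496*v^3 - 16.6444*v^2 - 18.9979*v - 7.2535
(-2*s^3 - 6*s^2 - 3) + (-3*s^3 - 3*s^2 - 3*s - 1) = -5*s^3 - 9*s^2 - 3*s - 4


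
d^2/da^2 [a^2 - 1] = 2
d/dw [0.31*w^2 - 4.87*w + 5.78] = 0.62*w - 4.87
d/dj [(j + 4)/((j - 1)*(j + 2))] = (-j^2 - 8*j - 6)/(j^4 + 2*j^3 - 3*j^2 - 4*j + 4)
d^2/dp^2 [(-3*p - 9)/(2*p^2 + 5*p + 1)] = 6*(-(p + 3)*(4*p + 5)^2 + (6*p + 11)*(2*p^2 + 5*p + 1))/(2*p^2 + 5*p + 1)^3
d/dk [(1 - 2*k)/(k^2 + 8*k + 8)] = 2*(k^2 - k - 12)/(k^4 + 16*k^3 + 80*k^2 + 128*k + 64)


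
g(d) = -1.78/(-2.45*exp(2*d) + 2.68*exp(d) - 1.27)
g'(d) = -1.78*(4.9*exp(2*d) - 2.68*exp(d))/(-2.45*exp(2*d) + 2.68*exp(d) - 1.27)^2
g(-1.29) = 2.48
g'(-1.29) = 1.27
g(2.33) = 0.01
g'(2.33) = -0.02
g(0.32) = 0.80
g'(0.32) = -2.01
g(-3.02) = 1.55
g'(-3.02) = 0.16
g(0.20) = 1.08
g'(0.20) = -2.63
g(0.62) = 0.37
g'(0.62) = -0.94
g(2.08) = 0.01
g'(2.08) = -0.03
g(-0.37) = 3.03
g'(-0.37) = -2.51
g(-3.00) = 1.56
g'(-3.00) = 0.17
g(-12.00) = 1.40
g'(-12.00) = 0.00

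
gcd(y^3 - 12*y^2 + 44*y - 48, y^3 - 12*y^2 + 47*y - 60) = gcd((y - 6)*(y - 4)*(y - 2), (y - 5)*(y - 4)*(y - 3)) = y - 4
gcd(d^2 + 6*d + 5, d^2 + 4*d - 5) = d + 5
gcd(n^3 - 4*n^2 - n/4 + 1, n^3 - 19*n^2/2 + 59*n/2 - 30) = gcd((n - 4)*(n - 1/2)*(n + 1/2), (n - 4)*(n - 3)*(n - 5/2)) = n - 4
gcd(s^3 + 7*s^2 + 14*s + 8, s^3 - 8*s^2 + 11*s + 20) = s + 1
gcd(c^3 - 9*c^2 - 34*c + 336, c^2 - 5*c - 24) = c - 8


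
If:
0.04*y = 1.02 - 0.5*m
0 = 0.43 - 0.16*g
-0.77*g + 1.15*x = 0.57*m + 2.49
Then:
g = 2.69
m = 2.04 - 0.08*y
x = 4.97580434782609 - 0.0396521739130435*y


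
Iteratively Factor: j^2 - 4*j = (j - 4)*(j)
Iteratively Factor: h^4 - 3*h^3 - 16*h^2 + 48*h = (h)*(h^3 - 3*h^2 - 16*h + 48) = h*(h + 4)*(h^2 - 7*h + 12) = h*(h - 3)*(h + 4)*(h - 4)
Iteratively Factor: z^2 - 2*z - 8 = (z + 2)*(z - 4)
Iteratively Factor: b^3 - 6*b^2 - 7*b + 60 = (b - 4)*(b^2 - 2*b - 15) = (b - 4)*(b + 3)*(b - 5)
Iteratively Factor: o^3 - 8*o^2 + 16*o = (o - 4)*(o^2 - 4*o) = o*(o - 4)*(o - 4)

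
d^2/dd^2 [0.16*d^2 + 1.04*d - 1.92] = 0.320000000000000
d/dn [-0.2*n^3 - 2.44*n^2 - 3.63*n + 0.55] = -0.6*n^2 - 4.88*n - 3.63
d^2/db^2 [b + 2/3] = 0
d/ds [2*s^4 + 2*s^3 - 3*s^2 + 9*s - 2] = 8*s^3 + 6*s^2 - 6*s + 9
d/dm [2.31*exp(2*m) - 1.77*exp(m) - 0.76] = (4.62*exp(m) - 1.77)*exp(m)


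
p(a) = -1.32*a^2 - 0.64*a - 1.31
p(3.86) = -23.45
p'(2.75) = -7.90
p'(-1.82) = 4.16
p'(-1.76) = 4.01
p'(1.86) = -5.55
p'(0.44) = -1.80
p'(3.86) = -10.83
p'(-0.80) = 1.47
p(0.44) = -1.85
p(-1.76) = -4.27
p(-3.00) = -11.27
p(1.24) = -4.13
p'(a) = -2.64*a - 0.64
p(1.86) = -7.07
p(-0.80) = -1.64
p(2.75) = -13.05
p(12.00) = -199.07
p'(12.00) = -32.32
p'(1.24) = -3.91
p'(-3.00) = 7.28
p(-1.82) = -4.52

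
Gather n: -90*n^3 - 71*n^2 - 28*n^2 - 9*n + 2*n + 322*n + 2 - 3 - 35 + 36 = -90*n^3 - 99*n^2 + 315*n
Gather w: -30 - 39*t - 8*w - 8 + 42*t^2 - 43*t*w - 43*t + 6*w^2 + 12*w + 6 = 42*t^2 - 82*t + 6*w^2 + w*(4 - 43*t) - 32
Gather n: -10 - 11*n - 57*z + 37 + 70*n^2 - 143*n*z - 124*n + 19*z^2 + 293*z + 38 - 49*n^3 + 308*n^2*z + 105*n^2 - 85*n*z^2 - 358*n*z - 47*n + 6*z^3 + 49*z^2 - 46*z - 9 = -49*n^3 + n^2*(308*z + 175) + n*(-85*z^2 - 501*z - 182) + 6*z^3 + 68*z^2 + 190*z + 56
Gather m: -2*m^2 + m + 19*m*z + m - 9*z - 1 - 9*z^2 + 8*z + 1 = -2*m^2 + m*(19*z + 2) - 9*z^2 - z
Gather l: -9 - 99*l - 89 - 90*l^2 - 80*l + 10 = -90*l^2 - 179*l - 88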